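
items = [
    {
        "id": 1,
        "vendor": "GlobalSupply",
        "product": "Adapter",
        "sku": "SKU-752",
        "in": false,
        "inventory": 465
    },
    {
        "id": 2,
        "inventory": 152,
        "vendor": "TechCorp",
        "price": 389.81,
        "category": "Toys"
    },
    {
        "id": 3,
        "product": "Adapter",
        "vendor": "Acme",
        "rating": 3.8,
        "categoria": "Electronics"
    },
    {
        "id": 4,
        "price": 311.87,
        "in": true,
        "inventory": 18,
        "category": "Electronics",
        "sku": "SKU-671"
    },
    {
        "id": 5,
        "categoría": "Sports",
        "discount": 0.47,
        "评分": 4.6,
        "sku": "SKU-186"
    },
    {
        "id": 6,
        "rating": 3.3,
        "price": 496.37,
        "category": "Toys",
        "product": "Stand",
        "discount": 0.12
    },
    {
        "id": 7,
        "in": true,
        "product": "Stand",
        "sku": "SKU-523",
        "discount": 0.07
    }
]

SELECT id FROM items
[1, 2, 3, 4, 5, 6, 7]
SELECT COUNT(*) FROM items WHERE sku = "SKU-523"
1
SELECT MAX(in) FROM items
True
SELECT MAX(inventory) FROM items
465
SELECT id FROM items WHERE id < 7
[1, 2, 3, 4, 5, 6]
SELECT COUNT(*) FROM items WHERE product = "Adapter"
2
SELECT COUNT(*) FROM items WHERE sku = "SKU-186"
1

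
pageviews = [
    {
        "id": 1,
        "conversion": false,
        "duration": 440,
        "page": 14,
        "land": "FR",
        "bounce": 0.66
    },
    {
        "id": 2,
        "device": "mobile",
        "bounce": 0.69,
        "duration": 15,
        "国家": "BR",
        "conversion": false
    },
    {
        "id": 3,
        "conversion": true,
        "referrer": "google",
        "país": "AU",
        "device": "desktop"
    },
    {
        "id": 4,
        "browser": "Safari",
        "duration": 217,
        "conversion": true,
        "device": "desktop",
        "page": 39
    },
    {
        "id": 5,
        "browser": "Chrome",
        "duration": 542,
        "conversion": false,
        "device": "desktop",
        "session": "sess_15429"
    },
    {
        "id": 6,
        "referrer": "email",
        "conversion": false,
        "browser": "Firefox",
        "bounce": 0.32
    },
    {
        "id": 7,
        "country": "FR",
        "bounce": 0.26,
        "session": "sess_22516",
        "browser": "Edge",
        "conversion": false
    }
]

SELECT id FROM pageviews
[1, 2, 3, 4, 5, 6, 7]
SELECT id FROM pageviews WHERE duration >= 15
[1, 2, 4, 5]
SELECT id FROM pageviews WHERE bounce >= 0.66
[1, 2]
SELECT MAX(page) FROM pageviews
39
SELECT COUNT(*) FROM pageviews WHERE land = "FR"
1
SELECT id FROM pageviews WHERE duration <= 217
[2, 4]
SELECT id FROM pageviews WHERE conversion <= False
[1, 2, 5, 6, 7]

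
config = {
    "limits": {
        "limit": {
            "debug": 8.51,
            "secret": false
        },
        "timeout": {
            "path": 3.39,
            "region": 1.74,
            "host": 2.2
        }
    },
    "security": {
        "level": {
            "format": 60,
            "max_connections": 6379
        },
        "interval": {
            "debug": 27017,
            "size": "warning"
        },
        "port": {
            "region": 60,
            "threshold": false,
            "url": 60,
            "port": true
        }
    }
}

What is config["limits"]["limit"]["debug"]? 8.51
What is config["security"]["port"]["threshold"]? False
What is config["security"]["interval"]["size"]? "warning"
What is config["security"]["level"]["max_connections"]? 6379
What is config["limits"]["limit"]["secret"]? False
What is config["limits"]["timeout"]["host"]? 2.2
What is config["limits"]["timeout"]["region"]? 1.74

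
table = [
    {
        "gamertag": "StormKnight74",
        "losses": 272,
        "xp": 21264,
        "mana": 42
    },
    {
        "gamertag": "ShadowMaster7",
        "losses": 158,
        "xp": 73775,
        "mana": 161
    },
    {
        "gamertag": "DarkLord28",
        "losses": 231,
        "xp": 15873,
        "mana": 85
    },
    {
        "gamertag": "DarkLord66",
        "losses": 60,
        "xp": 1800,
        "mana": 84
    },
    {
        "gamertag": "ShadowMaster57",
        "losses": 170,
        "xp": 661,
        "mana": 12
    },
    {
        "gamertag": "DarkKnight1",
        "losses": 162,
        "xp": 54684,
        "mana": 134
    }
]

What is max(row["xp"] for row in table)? 73775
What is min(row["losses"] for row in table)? 60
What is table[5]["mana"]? 134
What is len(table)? 6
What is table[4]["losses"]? 170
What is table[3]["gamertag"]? "DarkLord66"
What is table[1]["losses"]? 158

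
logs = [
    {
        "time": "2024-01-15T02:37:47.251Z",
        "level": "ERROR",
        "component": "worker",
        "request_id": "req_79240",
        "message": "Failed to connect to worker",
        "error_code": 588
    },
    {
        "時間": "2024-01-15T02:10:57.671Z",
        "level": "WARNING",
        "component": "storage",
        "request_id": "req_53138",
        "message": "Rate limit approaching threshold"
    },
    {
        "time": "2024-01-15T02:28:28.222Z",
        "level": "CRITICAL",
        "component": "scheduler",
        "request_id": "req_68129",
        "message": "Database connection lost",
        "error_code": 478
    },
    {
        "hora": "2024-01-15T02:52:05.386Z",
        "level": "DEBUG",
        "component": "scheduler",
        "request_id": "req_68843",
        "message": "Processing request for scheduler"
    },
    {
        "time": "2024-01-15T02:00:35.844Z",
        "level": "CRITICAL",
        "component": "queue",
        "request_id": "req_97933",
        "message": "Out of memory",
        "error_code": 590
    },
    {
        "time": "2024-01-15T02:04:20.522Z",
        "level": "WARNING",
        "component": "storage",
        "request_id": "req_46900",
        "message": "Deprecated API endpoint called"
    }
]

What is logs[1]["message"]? "Rate limit approaching threshold"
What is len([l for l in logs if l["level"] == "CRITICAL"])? 2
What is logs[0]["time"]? "2024-01-15T02:37:47.251Z"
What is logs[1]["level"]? "WARNING"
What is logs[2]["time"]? "2024-01-15T02:28:28.222Z"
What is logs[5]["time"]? "2024-01-15T02:04:20.522Z"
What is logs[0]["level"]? "ERROR"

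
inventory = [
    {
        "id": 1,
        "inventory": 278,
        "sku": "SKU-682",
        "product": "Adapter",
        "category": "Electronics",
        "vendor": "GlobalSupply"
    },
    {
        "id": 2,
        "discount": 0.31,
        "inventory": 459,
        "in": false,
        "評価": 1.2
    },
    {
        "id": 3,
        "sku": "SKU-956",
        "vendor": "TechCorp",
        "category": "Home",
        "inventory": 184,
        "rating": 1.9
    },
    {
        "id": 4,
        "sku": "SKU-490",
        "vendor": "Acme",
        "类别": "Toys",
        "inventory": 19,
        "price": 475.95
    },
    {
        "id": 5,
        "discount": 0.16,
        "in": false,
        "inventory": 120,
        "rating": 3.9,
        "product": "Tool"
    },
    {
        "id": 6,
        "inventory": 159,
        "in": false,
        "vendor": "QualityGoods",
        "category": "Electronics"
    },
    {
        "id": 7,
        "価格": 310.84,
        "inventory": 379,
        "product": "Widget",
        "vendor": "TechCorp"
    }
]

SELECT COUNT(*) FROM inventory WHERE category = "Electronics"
2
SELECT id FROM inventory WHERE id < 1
[]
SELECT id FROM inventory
[1, 2, 3, 4, 5, 6, 7]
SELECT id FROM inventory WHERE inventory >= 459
[2]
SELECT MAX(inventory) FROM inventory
459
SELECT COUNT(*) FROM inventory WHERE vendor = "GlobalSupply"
1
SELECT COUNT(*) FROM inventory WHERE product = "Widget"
1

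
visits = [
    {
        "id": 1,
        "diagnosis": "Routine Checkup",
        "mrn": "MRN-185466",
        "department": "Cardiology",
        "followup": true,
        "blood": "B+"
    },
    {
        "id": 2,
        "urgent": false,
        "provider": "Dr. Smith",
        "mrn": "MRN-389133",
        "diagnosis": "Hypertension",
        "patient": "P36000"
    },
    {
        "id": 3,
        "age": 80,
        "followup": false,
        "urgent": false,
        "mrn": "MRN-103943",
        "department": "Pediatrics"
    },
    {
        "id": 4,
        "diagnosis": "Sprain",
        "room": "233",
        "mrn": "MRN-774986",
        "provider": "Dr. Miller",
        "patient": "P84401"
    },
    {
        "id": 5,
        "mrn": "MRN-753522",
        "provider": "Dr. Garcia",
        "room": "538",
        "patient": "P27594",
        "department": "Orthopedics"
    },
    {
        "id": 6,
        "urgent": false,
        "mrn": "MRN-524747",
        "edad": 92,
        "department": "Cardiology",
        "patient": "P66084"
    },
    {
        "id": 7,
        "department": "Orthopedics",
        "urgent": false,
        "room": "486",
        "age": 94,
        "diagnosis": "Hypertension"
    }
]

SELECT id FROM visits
[1, 2, 3, 4, 5, 6, 7]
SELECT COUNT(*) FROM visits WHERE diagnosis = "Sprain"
1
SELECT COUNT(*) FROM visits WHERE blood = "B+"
1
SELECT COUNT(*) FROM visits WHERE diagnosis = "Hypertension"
2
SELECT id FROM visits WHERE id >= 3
[3, 4, 5, 6, 7]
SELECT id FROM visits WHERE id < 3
[1, 2]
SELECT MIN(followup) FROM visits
False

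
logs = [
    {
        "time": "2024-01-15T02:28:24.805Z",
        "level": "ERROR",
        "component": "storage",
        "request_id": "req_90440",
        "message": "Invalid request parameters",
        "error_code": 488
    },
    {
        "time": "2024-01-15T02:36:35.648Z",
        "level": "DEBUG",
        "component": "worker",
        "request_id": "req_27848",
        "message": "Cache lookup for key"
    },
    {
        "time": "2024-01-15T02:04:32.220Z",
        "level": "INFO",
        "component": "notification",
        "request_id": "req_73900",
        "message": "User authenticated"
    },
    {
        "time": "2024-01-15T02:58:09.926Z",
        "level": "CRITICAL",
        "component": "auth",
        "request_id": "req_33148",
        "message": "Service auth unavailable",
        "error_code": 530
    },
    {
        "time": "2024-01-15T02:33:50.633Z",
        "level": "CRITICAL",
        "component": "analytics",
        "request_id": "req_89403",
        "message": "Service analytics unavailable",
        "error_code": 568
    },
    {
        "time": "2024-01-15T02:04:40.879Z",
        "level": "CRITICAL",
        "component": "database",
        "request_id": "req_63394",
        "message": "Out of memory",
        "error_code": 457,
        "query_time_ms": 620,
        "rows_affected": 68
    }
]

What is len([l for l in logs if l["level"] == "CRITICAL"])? 3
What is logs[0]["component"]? "storage"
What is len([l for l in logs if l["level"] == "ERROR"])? 1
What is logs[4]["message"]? "Service analytics unavailable"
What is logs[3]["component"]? "auth"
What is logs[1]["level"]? "DEBUG"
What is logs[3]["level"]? "CRITICAL"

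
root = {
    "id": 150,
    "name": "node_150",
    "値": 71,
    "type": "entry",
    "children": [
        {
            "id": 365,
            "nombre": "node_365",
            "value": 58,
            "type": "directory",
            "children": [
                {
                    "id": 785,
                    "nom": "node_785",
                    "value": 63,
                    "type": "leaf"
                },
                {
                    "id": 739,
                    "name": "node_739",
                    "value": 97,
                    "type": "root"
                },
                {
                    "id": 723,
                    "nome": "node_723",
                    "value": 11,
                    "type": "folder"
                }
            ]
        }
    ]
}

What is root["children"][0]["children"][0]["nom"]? "node_785"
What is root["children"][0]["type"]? "directory"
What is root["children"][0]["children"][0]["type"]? "leaf"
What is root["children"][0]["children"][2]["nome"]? "node_723"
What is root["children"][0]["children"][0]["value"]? 63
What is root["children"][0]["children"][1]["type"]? "root"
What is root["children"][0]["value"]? 58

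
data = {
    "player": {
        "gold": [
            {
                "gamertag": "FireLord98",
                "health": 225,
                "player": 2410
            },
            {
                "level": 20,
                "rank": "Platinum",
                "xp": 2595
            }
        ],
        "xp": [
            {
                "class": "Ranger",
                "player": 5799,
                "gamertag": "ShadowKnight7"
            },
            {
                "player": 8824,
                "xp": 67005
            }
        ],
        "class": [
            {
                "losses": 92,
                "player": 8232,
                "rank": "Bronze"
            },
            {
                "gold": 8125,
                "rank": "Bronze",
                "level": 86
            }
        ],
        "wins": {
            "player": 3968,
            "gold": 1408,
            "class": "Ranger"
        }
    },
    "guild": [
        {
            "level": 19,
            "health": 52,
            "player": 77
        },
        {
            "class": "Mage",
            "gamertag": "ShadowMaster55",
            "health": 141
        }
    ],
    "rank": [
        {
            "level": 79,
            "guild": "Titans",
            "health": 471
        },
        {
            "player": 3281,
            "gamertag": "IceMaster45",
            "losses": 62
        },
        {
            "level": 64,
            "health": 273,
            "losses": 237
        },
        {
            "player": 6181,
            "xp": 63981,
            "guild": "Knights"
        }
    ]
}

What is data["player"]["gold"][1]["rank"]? "Platinum"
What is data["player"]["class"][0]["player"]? 8232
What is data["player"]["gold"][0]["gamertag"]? "FireLord98"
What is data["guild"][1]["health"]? 141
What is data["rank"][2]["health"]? 273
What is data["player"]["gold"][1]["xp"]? 2595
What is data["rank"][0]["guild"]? "Titans"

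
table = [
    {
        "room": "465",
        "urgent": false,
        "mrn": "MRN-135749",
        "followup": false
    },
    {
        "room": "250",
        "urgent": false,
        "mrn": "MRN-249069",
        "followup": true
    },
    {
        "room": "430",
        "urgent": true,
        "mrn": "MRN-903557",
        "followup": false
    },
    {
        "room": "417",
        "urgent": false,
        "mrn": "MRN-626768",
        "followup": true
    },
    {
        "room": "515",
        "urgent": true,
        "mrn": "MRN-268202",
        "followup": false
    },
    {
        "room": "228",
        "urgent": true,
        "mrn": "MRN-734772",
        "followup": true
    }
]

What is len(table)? 6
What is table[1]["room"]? "250"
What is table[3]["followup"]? True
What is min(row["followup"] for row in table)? False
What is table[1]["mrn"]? "MRN-249069"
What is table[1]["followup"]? True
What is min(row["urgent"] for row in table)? False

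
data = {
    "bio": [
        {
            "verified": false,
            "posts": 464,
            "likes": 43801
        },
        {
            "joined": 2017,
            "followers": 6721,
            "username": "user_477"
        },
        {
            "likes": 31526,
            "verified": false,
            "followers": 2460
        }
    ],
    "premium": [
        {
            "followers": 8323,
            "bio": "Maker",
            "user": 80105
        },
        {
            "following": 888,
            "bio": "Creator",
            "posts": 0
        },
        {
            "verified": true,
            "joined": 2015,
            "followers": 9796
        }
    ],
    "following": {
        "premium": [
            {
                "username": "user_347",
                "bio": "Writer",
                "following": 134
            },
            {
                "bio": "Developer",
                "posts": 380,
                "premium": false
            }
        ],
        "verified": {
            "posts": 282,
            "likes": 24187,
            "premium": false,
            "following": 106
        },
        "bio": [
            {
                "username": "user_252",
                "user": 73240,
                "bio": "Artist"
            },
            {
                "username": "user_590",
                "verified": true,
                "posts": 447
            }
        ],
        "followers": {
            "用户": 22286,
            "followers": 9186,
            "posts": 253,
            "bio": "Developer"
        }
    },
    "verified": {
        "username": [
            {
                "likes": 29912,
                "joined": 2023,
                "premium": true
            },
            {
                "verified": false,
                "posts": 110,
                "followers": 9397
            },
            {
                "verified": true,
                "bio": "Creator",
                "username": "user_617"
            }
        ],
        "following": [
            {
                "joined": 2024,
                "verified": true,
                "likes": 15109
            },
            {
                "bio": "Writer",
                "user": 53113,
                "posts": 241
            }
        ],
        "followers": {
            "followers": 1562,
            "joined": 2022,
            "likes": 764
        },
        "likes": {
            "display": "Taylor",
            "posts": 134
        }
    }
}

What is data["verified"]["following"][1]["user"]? 53113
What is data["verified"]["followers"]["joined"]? 2022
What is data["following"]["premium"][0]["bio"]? "Writer"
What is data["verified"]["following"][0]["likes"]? 15109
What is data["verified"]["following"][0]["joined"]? 2024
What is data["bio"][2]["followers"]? 2460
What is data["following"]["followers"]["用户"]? 22286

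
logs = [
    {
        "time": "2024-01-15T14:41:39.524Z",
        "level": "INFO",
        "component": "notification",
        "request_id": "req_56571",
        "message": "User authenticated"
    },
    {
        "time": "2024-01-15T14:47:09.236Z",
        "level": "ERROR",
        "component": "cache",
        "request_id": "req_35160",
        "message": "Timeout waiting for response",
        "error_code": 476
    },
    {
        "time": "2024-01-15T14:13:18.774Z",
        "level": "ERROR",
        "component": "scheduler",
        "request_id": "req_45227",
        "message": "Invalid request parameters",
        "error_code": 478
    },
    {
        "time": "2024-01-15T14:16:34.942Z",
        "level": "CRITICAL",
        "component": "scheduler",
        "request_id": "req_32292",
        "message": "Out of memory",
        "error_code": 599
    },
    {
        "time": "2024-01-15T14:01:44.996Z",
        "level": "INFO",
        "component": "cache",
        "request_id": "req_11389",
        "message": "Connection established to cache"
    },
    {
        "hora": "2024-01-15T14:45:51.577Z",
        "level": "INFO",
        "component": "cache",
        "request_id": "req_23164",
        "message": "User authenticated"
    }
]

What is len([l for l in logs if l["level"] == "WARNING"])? 0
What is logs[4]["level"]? "INFO"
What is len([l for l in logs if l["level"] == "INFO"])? 3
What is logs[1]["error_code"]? 476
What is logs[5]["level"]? "INFO"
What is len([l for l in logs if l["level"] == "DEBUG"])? 0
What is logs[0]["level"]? "INFO"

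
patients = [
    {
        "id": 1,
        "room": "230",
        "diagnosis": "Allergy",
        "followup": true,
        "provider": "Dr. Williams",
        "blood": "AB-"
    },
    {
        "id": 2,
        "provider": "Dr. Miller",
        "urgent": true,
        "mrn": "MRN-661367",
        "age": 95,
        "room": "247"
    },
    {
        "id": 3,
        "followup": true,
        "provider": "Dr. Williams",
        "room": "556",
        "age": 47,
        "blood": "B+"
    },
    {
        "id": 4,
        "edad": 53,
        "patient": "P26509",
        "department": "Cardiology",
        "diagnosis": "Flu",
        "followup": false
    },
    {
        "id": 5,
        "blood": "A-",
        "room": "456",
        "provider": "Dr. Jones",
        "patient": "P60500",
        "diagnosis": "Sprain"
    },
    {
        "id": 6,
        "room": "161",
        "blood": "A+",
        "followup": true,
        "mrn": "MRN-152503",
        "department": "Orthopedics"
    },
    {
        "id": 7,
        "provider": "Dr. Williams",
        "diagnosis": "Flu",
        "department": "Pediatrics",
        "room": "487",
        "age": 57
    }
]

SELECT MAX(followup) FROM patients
True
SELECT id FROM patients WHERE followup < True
[4]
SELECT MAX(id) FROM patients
7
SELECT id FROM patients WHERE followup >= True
[1, 3, 6]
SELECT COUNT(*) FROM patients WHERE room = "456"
1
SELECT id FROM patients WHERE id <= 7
[1, 2, 3, 4, 5, 6, 7]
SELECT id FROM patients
[1, 2, 3, 4, 5, 6, 7]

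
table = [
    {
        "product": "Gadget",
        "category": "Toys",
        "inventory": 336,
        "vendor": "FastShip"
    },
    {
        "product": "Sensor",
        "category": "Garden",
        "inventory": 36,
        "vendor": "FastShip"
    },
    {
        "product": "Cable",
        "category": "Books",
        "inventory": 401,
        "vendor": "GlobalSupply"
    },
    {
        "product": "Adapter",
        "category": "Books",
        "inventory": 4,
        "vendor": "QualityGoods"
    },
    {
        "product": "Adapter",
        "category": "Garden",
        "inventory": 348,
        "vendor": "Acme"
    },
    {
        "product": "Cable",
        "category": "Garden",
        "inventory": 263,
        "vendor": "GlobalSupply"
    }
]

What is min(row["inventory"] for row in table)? 4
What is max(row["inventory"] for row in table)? 401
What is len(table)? 6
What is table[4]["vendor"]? "Acme"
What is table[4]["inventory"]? 348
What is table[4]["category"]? "Garden"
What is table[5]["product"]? "Cable"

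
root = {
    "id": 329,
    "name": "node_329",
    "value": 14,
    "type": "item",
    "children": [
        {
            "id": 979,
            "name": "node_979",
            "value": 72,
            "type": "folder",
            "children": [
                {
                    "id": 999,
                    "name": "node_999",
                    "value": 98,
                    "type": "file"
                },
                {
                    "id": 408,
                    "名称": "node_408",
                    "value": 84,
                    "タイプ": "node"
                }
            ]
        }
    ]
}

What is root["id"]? 329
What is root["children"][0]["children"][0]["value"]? 98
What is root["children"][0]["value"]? 72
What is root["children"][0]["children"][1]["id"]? 408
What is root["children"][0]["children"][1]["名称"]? "node_408"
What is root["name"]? "node_329"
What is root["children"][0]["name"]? "node_979"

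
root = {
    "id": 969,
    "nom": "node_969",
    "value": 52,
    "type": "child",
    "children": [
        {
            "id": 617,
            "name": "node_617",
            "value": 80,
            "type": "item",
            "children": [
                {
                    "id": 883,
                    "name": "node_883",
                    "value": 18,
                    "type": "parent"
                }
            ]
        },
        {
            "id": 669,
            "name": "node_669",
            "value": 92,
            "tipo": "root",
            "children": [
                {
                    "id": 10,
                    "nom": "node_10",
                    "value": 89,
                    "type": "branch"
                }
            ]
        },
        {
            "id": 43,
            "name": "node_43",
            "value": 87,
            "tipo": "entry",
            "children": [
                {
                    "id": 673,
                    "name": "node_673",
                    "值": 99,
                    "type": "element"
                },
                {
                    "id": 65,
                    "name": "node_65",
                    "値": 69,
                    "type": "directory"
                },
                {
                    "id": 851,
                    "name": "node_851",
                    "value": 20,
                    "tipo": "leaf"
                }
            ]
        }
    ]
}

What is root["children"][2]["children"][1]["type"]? "directory"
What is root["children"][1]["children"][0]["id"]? 10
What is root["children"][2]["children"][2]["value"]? 20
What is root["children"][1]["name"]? "node_669"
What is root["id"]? 969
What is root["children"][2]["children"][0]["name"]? "node_673"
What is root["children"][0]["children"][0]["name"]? "node_883"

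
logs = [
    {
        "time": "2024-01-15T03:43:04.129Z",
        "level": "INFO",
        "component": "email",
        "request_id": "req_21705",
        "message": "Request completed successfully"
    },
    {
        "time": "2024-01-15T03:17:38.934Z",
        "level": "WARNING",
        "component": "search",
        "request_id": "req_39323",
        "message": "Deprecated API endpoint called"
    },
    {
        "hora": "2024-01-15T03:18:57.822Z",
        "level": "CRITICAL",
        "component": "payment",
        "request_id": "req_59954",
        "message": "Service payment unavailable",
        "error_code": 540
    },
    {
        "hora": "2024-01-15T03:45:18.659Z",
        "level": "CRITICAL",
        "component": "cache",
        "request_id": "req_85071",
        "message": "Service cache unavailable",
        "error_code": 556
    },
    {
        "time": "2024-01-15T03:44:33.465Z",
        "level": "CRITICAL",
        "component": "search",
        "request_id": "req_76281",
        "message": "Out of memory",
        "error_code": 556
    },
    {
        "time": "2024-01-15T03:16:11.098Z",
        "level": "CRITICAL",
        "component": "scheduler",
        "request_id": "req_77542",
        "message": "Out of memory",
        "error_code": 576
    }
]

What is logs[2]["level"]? "CRITICAL"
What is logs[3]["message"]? "Service cache unavailable"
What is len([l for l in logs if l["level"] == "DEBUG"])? 0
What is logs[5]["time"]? "2024-01-15T03:16:11.098Z"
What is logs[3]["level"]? "CRITICAL"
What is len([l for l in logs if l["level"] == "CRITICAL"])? 4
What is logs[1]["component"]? "search"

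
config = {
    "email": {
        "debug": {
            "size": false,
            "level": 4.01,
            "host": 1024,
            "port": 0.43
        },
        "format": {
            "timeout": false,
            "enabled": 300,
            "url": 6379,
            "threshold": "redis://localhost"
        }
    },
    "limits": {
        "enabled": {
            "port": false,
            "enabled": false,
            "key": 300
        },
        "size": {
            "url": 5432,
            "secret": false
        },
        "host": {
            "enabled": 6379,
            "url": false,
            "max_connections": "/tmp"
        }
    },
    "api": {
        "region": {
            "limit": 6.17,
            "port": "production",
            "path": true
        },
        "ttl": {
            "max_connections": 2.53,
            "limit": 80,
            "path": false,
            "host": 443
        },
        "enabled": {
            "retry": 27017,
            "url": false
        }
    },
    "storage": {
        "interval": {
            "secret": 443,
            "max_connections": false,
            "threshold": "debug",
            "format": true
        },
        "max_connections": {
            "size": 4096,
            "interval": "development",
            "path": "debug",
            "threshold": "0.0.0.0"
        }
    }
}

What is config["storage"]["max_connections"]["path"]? "debug"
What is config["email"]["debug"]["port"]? 0.43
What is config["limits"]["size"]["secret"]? False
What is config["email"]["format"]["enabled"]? 300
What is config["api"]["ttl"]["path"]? False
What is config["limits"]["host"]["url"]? False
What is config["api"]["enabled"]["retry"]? 27017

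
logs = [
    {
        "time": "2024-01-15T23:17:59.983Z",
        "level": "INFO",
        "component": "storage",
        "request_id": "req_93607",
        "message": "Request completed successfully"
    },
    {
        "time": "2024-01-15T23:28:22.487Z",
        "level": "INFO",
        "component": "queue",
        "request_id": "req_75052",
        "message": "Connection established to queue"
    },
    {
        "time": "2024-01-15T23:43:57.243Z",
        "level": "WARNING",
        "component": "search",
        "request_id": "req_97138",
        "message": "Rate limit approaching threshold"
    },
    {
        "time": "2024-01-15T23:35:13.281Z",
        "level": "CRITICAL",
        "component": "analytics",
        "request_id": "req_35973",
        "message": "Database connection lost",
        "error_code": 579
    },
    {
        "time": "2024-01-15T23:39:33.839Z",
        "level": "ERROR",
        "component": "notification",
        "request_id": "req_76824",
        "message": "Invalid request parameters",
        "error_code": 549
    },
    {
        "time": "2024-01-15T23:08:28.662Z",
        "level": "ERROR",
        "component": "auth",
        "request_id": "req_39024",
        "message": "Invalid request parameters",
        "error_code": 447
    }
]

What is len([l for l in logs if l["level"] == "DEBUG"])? 0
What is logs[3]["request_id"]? "req_35973"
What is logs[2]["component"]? "search"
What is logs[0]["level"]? "INFO"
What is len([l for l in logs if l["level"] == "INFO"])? 2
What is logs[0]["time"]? "2024-01-15T23:17:59.983Z"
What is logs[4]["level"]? "ERROR"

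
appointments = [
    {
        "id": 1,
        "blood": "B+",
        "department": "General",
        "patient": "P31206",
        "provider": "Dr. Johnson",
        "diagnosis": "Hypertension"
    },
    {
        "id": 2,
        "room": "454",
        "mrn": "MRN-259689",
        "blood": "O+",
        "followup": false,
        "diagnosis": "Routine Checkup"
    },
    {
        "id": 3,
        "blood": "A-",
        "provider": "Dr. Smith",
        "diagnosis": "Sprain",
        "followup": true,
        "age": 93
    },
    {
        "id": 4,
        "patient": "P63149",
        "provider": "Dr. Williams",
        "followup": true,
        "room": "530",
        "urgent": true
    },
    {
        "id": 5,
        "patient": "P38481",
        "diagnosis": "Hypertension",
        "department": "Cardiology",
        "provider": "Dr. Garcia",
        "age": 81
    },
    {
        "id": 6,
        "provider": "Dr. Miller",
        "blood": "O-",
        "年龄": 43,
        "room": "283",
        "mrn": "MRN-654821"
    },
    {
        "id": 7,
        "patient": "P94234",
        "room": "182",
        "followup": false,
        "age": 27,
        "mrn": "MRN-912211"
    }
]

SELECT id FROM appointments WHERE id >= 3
[3, 4, 5, 6, 7]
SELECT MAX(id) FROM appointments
7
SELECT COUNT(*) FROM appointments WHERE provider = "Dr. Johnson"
1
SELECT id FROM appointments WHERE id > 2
[3, 4, 5, 6, 7]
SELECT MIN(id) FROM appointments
1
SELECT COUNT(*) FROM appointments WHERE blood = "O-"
1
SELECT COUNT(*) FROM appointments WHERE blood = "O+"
1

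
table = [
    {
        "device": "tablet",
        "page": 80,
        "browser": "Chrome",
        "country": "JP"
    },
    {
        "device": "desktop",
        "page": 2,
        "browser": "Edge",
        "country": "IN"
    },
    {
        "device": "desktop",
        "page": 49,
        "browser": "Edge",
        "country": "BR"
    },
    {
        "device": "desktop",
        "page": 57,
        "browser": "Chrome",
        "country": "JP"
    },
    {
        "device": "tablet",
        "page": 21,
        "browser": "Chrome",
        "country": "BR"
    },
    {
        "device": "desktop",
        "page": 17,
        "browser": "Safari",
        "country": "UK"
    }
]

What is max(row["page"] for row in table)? 80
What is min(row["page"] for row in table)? 2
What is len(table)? 6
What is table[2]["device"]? "desktop"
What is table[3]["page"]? 57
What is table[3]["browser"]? "Chrome"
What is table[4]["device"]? "tablet"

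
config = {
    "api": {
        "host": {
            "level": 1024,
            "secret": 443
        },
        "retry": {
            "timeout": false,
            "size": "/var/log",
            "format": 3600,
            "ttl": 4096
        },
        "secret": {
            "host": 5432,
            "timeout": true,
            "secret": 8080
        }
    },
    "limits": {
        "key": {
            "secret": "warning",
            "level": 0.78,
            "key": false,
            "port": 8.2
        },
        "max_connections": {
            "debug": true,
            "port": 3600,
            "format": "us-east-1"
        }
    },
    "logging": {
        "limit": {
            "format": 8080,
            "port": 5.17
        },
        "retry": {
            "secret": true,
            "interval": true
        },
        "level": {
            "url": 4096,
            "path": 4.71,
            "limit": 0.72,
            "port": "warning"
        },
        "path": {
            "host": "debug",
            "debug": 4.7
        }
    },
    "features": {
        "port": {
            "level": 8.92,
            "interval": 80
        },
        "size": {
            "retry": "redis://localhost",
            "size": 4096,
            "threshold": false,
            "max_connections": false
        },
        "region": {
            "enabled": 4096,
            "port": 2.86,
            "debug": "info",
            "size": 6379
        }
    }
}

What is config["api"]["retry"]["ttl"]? 4096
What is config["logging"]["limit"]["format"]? 8080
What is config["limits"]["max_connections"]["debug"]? True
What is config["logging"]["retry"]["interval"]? True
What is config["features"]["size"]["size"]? 4096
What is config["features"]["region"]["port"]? 2.86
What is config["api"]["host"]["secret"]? 443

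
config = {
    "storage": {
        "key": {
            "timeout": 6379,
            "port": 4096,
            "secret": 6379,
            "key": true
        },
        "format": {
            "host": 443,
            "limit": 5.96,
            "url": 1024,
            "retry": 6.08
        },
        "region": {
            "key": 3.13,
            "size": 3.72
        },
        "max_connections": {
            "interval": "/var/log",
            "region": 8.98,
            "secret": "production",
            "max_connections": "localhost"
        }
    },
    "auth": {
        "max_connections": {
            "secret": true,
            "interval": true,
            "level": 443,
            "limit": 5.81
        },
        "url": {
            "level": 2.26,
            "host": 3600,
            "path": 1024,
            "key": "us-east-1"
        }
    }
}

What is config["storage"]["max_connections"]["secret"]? "production"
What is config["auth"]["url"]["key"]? "us-east-1"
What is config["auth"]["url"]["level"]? 2.26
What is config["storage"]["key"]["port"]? 4096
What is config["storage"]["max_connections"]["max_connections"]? "localhost"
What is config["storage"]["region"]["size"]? 3.72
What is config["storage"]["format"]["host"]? 443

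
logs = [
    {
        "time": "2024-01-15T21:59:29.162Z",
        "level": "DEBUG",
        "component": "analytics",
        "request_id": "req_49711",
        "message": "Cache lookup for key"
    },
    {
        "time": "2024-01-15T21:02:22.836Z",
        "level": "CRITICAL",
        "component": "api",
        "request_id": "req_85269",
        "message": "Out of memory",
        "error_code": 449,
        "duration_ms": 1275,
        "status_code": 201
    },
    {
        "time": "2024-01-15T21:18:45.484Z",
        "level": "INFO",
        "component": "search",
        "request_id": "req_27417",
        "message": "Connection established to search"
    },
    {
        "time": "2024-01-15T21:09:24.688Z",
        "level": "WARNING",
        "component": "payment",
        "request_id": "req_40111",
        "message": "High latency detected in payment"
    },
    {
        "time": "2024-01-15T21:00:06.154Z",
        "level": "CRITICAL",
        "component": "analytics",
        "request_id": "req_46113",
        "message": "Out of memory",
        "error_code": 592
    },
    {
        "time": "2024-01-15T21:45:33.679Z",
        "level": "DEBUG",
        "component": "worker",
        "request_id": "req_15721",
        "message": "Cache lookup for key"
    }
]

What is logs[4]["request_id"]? "req_46113"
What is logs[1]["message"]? "Out of memory"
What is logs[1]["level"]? "CRITICAL"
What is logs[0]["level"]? "DEBUG"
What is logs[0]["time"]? "2024-01-15T21:59:29.162Z"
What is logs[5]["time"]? "2024-01-15T21:45:33.679Z"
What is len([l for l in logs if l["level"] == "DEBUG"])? 2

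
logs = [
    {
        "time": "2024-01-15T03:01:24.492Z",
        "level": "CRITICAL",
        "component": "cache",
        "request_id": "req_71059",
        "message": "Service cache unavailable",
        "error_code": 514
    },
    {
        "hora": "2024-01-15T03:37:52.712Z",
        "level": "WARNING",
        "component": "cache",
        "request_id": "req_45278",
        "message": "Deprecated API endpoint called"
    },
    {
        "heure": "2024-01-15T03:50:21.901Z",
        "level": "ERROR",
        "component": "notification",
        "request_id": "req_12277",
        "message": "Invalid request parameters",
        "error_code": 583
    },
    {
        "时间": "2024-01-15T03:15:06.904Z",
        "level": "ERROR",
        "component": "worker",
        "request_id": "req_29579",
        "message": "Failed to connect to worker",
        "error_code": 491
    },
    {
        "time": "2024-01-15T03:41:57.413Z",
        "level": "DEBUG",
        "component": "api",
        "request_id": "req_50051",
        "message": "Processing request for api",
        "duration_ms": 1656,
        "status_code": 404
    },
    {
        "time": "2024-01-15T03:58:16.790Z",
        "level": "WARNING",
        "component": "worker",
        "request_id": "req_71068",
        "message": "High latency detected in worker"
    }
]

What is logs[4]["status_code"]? 404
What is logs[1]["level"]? "WARNING"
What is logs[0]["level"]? "CRITICAL"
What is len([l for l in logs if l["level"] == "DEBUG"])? 1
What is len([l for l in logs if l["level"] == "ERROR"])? 2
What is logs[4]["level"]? "DEBUG"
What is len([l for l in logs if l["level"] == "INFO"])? 0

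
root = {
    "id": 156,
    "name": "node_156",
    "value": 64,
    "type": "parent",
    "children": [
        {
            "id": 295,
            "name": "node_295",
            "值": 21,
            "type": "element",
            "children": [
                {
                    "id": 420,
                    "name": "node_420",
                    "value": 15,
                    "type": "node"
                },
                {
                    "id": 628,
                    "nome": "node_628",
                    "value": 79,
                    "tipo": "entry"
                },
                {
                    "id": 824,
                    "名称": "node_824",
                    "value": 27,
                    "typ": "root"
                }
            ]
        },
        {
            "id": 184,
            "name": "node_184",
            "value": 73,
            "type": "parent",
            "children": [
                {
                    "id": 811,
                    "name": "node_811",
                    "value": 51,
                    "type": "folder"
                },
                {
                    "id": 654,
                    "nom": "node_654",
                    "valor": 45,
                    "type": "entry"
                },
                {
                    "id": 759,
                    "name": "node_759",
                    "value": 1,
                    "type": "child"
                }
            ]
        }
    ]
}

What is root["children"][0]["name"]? "node_295"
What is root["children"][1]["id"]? 184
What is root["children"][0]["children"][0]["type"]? "node"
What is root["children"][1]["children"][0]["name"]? "node_811"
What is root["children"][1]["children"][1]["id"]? 654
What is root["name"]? "node_156"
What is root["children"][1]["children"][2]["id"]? 759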